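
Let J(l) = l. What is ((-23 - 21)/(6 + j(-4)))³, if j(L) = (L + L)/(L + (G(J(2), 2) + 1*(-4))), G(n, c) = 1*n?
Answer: -216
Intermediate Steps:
G(n, c) = n
j(L) = 2*L/(-2 + L) (j(L) = (L + L)/(L + (2 + 1*(-4))) = (2*L)/(L + (2 - 4)) = (2*L)/(L - 2) = (2*L)/(-2 + L) = 2*L/(-2 + L))
((-23 - 21)/(6 + j(-4)))³ = ((-23 - 21)/(6 + 2*(-4)/(-2 - 4)))³ = (-44/(6 + 2*(-4)/(-6)))³ = (-44/(6 + 2*(-4)*(-⅙)))³ = (-44/(6 + 4/3))³ = (-44/22/3)³ = (-44*3/22)³ = (-6)³ = -216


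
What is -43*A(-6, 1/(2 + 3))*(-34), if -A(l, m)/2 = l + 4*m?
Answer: 76024/5 ≈ 15205.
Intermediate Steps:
A(l, m) = -8*m - 2*l (A(l, m) = -2*(l + 4*m) = -8*m - 2*l)
-43*A(-6, 1/(2 + 3))*(-34) = -43*(-8/(2 + 3) - 2*(-6))*(-34) = -43*(-8/5 + 12)*(-34) = -43*52/5*(-34) = -2236/5*(-34) = 76024/5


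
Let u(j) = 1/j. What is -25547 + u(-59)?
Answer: -1507274/59 ≈ -25547.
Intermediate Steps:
-25547 + u(-59) = -25547 + 1/(-59) = -25547 - 1/59 = -1507274/59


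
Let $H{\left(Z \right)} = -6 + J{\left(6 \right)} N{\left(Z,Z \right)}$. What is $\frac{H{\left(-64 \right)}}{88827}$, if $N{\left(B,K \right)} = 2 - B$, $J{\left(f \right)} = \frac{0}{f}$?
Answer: $- \frac{2}{29609} \approx -6.7547 \cdot 10^{-5}$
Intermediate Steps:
$J{\left(f \right)} = 0$
$H{\left(Z \right)} = -6$ ($H{\left(Z \right)} = -6 + 0 \left(2 - Z\right) = -6 + 0 = -6$)
$\frac{H{\left(-64 \right)}}{88827} = - \frac{6}{88827} = \left(-6\right) \frac{1}{88827} = - \frac{2}{29609}$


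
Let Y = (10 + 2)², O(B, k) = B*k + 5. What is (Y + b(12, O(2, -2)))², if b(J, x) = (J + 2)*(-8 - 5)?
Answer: 1444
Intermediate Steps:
O(B, k) = 5 + B*k
b(J, x) = -26 - 13*J (b(J, x) = (2 + J)*(-13) = -26 - 13*J)
Y = 144 (Y = 12² = 144)
(Y + b(12, O(2, -2)))² = (144 + (-26 - 13*12))² = (144 + (-26 - 156))² = (144 - 182)² = (-38)² = 1444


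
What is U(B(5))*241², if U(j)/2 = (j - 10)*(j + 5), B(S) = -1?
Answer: -5111128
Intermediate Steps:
U(j) = 2*(-10 + j)*(5 + j) (U(j) = 2*((j - 10)*(j + 5)) = 2*((-10 + j)*(5 + j)) = 2*(-10 + j)*(5 + j))
U(B(5))*241² = (-100 - 10*(-1) + 2*(-1)²)*241² = (-100 + 10 + 2*1)*58081 = (-100 + 10 + 2)*58081 = -88*58081 = -5111128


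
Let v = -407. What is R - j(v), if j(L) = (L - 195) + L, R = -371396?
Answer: -370387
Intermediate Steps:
j(L) = -195 + 2*L (j(L) = (-195 + L) + L = -195 + 2*L)
R - j(v) = -371396 - (-195 + 2*(-407)) = -371396 - (-195 - 814) = -371396 - 1*(-1009) = -371396 + 1009 = -370387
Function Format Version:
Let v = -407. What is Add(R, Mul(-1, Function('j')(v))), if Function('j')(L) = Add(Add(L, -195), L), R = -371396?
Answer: -370387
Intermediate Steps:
Function('j')(L) = Add(-195, Mul(2, L)) (Function('j')(L) = Add(Add(-195, L), L) = Add(-195, Mul(2, L)))
Add(R, Mul(-1, Function('j')(v))) = Add(-371396, Mul(-1, Add(-195, Mul(2, -407)))) = Add(-371396, Mul(-1, Add(-195, -814))) = Add(-371396, Mul(-1, -1009)) = Add(-371396, 1009) = -370387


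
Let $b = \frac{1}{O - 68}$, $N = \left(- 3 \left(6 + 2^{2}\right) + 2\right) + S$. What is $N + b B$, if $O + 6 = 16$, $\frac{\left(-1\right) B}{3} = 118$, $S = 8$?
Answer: $- \frac{403}{29} \approx -13.897$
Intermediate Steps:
$B = -354$ ($B = \left(-3\right) 118 = -354$)
$O = 10$ ($O = -6 + 16 = 10$)
$N = -20$ ($N = \left(- 3 \left(6 + 2^{2}\right) + 2\right) + 8 = \left(- 3 \left(6 + 4\right) + 2\right) + 8 = \left(\left(-3\right) 10 + 2\right) + 8 = \left(-30 + 2\right) + 8 = -28 + 8 = -20$)
$b = - \frac{1}{58}$ ($b = \frac{1}{10 - 68} = \frac{1}{-58} = - \frac{1}{58} \approx -0.017241$)
$N + b B = -20 - - \frac{177}{29} = -20 + \frac{177}{29} = - \frac{403}{29}$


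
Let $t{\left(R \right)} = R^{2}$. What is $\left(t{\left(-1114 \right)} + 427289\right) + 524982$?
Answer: $2193267$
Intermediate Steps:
$\left(t{\left(-1114 \right)} + 427289\right) + 524982 = \left(\left(-1114\right)^{2} + 427289\right) + 524982 = \left(1240996 + 427289\right) + 524982 = 1668285 + 524982 = 2193267$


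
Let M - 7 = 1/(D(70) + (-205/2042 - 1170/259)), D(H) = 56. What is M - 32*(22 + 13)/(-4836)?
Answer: 79409950907/10951497999 ≈ 7.2511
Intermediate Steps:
M = 190753409/27174933 (M = 7 + 1/(56 + (-205/2042 - 1170/259)) = 7 + 1/(56 - 2442235/528878) = 7 + 1/(27174933/528878) = 7 + 528878/27174933 = 190753409/27174933 ≈ 7.0195)
M - 32*(22 + 13)/(-4836) = 190753409/27174933 - 32*(22 + 13)/(-4836) = 190753409/27174933 - 32*35*(-1)/4836 = 190753409/27174933 - 1120*(-1)/4836 = 190753409/27174933 - 1*(-280/1209) = 190753409/27174933 + 280/1209 = 79409950907/10951497999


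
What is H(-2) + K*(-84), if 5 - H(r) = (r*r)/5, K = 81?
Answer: -33999/5 ≈ -6799.8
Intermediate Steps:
H(r) = 5 - r**2/5 (H(r) = 5 - r*r/5 = 5 - r**2/5)
H(-2) + K*(-84) = (5 - 1/5*(-2)**2) + 81*(-84) = (5 - 1/5*4) - 6804 = (5 - 4/5) - 6804 = 21/5 - 6804 = -33999/5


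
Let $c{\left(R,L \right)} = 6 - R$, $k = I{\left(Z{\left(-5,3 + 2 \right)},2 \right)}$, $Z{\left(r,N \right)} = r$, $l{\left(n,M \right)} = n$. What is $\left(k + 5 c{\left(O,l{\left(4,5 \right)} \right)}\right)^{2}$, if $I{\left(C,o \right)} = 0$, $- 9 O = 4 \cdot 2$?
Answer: $\frac{96100}{81} \approx 1186.4$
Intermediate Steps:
$O = - \frac{8}{9}$ ($O = - \frac{4 \cdot 2}{9} = \left(- \frac{1}{9}\right) 8 = - \frac{8}{9} \approx -0.88889$)
$k = 0$
$\left(k + 5 c{\left(O,l{\left(4,5 \right)} \right)}\right)^{2} = \left(0 + 5 \left(6 - - \frac{8}{9}\right)\right)^{2} = \left(0 + 5 \left(6 + \frac{8}{9}\right)\right)^{2} = \left(0 + 5 \cdot \frac{62}{9}\right)^{2} = \left(0 + \frac{310}{9}\right)^{2} = \left(\frac{310}{9}\right)^{2} = \frac{96100}{81}$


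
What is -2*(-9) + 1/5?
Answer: 91/5 ≈ 18.200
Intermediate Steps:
-2*(-9) + 1/5 = 18 + 1/5 = 91/5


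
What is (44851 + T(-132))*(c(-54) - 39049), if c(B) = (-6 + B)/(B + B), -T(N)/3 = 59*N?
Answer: -23973206740/9 ≈ -2.6637e+9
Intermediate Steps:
T(N) = -177*N
c(B) = (-6 + B)/(2*B) (c(B) = (-6 + B)/((2*B)) = (-6 + B)*(1/(2*B)) = (-6 + B)/(2*B))
(44851 + T(-132))*(c(-54) - 39049) = (44851 - 177*(-132))*((½)*(-6 - 54)/(-54) - 39049) = (44851 + 23364)*((½)*(-1/54)*(-60) - 39049) = 68215*(5/9 - 39049) = 68215*(-351436/9) = -23973206740/9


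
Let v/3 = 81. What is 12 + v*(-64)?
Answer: -15540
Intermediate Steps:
v = 243 (v = 3*81 = 243)
12 + v*(-64) = 12 + 243*(-64) = 12 - 15552 = -15540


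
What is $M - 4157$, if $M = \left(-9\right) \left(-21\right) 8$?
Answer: $-2645$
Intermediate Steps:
$M = 1512$ ($M = 189 \cdot 8 = 1512$)
$M - 4157 = 1512 - 4157 = -2645$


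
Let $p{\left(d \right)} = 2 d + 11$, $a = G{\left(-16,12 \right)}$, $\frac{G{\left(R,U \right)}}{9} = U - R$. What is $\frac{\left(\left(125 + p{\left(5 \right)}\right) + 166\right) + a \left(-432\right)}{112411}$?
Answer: $- \frac{108552}{112411} \approx -0.96567$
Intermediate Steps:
$G{\left(R,U \right)} = - 9 R + 9 U$ ($G{\left(R,U \right)} = 9 \left(U - R\right) = - 9 R + 9 U$)
$a = 252$ ($a = \left(-9\right) \left(-16\right) + 9 \cdot 12 = 144 + 108 = 252$)
$p{\left(d \right)} = 11 + 2 d$
$\frac{\left(\left(125 + p{\left(5 \right)}\right) + 166\right) + a \left(-432\right)}{112411} = \frac{\left(\left(125 + \left(11 + 2 \cdot 5\right)\right) + 166\right) + 252 \left(-432\right)}{112411} = \left(\left(\left(125 + \left(11 + 10\right)\right) + 166\right) - 108864\right) \frac{1}{112411} = \left(\left(\left(125 + 21\right) + 166\right) - 108864\right) \frac{1}{112411} = \left(\left(146 + 166\right) - 108864\right) \frac{1}{112411} = \left(312 - 108864\right) \frac{1}{112411} = \left(-108552\right) \frac{1}{112411} = - \frac{108552}{112411}$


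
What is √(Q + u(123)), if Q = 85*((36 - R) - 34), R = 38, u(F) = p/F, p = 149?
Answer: I*√46276413/123 ≈ 55.306*I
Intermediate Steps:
u(F) = 149/F
Q = -3060 (Q = 85*((36 - 1*38) - 34) = 85*((36 - 38) - 34) = 85*(-2 - 34) = 85*(-36) = -3060)
√(Q + u(123)) = √(-3060 + 149/123) = √(-376231/123) = I*√46276413/123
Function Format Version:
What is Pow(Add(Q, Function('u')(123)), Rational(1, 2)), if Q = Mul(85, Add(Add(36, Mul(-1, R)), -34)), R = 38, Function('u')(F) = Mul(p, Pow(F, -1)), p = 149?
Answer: Mul(Rational(1, 123), I, Pow(46276413, Rational(1, 2))) ≈ Mul(55.306, I)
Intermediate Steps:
Function('u')(F) = Mul(149, Pow(F, -1))
Q = -3060 (Q = Mul(85, Add(Add(36, Mul(-1, 38)), -34)) = Mul(85, Add(Add(36, -38), -34)) = Mul(85, Add(-2, -34)) = Mul(85, -36) = -3060)
Pow(Add(Q, Function('u')(123)), Rational(1, 2)) = Pow(Add(-3060, Mul(149, Pow(123, -1))), Rational(1, 2)) = Pow(Add(-3060, Mul(149, Rational(1, 123))), Rational(1, 2)) = Pow(Add(-3060, Rational(149, 123)), Rational(1, 2)) = Pow(Rational(-376231, 123), Rational(1, 2)) = Mul(Rational(1, 123), I, Pow(46276413, Rational(1, 2)))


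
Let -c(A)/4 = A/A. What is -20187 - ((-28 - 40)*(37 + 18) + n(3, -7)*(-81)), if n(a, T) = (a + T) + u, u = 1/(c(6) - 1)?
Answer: -83936/5 ≈ -16787.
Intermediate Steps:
c(A) = -4 (c(A) = -4*A/A = -4*1 = -4)
u = -⅕ (u = 1/(-4 - 1) = 1/(-5) = -⅕ ≈ -0.20000)
n(a, T) = -⅕ + T + a (n(a, T) = (a + T) - ⅕ = (T + a) - ⅕ = -⅕ + T + a)
-20187 - ((-28 - 40)*(37 + 18) + n(3, -7)*(-81)) = -20187 - ((-28 - 40)*(37 + 18) + (-⅕ - 7 + 3)*(-81)) = -20187 - (-68*55 - 21/5*(-81)) = -20187 - (-3740 + 1701/5) = -20187 - 1*(-16999/5) = -20187 + 16999/5 = -83936/5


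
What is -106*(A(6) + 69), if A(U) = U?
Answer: -7950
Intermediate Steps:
-106*(A(6) + 69) = -106*(6 + 69) = -106*75 = -7950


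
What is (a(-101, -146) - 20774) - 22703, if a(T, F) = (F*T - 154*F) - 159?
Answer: -6406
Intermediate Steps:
a(T, F) = -159 - 154*F + F*T (a(T, F) = (-154*F + F*T) - 159 = -159 - 154*F + F*T)
(a(-101, -146) - 20774) - 22703 = ((-159 - 154*(-146) - 146*(-101)) - 20774) - 22703 = ((-159 + 22484 + 14746) - 20774) - 22703 = (37071 - 20774) - 22703 = 16297 - 22703 = -6406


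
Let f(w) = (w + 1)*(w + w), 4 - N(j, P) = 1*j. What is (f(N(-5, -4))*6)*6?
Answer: 6480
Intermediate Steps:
N(j, P) = 4 - j
f(w) = 2*w*(1 + w) (f(w) = (1 + w)*(2*w) = 2*w*(1 + w))
(f(N(-5, -4))*6)*6 = ((2*(4 - 1*(-5))*(1 + (4 - 1*(-5))))*6)*6 = ((2*(4 + 5)*(1 + (4 + 5)))*6)*6 = ((2*9*(1 + 9))*6)*6 = ((2*9*10)*6)*6 = (180*6)*6 = 1080*6 = 6480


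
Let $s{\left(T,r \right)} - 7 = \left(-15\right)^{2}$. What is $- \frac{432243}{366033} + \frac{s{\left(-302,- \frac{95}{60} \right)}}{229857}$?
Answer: $- \frac{33089719865}{28045082427} \approx -1.1799$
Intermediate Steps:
$s{\left(T,r \right)} = 232$ ($s{\left(T,r \right)} = 7 + \left(-15\right)^{2} = 7 + 225 = 232$)
$- \frac{432243}{366033} + \frac{s{\left(-302,- \frac{95}{60} \right)}}{229857} = - \frac{432243}{366033} + \frac{232}{229857} = \left(-432243\right) \frac{1}{366033} + 232 \cdot \frac{1}{229857} = - \frac{144081}{122011} + \frac{232}{229857} = - \frac{33089719865}{28045082427}$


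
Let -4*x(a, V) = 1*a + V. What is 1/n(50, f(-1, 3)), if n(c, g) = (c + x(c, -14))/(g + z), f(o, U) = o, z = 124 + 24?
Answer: 147/41 ≈ 3.5854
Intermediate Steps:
x(a, V) = -V/4 - a/4 (x(a, V) = -(1*a + V)/4 = -(a + V)/4 = -(V + a)/4 = -V/4 - a/4)
z = 148
n(c, g) = (7/2 + 3*c/4)/(148 + g) (n(c, g) = (c + (-1/4*(-14) - c/4))/(g + 148) = (c + (7/2 - c/4))/(148 + g) = (7/2 + 3*c/4)/(148 + g))
1/n(50, f(-1, 3)) = 1/((14 + 3*50)/(4*(148 - 1))) = 1/((1/4)*(14 + 150)/147) = 1/((1/4)*(1/147)*164) = 1/(41/147) = 147/41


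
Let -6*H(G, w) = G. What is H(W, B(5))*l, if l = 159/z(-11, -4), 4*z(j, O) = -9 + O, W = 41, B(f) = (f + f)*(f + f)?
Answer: 4346/13 ≈ 334.31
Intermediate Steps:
B(f) = 4*f² (B(f) = (2*f)*(2*f) = 4*f²)
z(j, O) = -9/4 + O/4 (z(j, O) = (-9 + O)/4 = -9/4 + O/4)
H(G, w) = -G/6
l = -636/13 (l = 159/(-9/4 + (¼)*(-4)) = 159/(-9/4 - 1) = 159/(-13/4) = 159*(-4/13) = -636/13 ≈ -48.923)
H(W, B(5))*l = -⅙*41*(-636/13) = -41/6*(-636/13) = 4346/13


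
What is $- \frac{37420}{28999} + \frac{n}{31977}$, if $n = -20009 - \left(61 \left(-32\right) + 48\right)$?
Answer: $- \frac{33756985}{18182373} \approx -1.8566$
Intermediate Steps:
$n = -18105$ ($n = -20009 - \left(-1952 + 48\right) = -20009 - -1904 = -20009 + 1904 = -18105$)
$- \frac{37420}{28999} + \frac{n}{31977} = - \frac{37420}{28999} - \frac{18105}{31977} = \left(-37420\right) \frac{1}{28999} - \frac{355}{627} = - \frac{37420}{28999} - \frac{355}{627} = - \frac{33756985}{18182373}$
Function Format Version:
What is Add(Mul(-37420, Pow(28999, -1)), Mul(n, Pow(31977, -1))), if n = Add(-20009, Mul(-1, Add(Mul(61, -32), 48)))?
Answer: Rational(-33756985, 18182373) ≈ -1.8566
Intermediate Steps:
n = -18105 (n = Add(-20009, Mul(-1, Add(-1952, 48))) = Add(-20009, Mul(-1, -1904)) = Add(-20009, 1904) = -18105)
Add(Mul(-37420, Pow(28999, -1)), Mul(n, Pow(31977, -1))) = Add(Mul(-37420, Pow(28999, -1)), Mul(-18105, Pow(31977, -1))) = Add(Mul(-37420, Rational(1, 28999)), Mul(-18105, Rational(1, 31977))) = Add(Rational(-37420, 28999), Rational(-355, 627)) = Rational(-33756985, 18182373)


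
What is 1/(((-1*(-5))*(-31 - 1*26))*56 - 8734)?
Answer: -1/24694 ≈ -4.0496e-5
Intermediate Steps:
1/(((-1*(-5))*(-31 - 1*26))*56 - 8734) = 1/((5*(-31 - 26))*56 - 8734) = 1/((5*(-57))*56 - 8734) = 1/(-285*56 - 8734) = 1/(-15960 - 8734) = 1/(-24694) = -1/24694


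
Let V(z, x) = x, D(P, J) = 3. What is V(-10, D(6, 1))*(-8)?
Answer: -24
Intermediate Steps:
V(-10, D(6, 1))*(-8) = 3*(-8) = -24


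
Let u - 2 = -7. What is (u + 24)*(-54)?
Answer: -1026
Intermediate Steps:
u = -5 (u = 2 - 7 = -5)
(u + 24)*(-54) = (-5 + 24)*(-54) = 19*(-54) = -1026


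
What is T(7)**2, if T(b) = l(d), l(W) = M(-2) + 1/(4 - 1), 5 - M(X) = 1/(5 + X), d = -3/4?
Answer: 25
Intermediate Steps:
d = -3/4 (d = -3*1/4 = -3/4 ≈ -0.75000)
M(X) = 5 - 1/(5 + X)
l(W) = 5 (l(W) = (24 + 5*(-2))/(5 - 2) + 1/(4 - 1) = (24 - 10)/3 + 1/3 = (1/3)*14 + 1/3 = 14/3 + 1/3 = 5)
T(b) = 5
T(7)**2 = 5**2 = 25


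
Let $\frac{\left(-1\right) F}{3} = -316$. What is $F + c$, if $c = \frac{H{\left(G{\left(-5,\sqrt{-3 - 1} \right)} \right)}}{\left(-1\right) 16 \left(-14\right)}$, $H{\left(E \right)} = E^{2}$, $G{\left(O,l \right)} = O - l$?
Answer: $\frac{30339}{32} + \frac{5 i}{56} \approx 948.09 + 0.089286 i$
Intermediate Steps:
$F = 948$ ($F = \left(-3\right) \left(-316\right) = 948$)
$c = \frac{\left(-5 - 2 i\right)^{2}}{224}$ ($c = \frac{\left(-5 - \sqrt{-3 - 1}\right)^{2}}{\left(-1\right) 16 \left(-14\right)} = \frac{\left(-5 - \sqrt{-4}\right)^{2}}{\left(-1\right) \left(-224\right)} = \frac{\left(-5 - 2 i\right)^{2}}{224} \approx 0.09375 + 0.089286 i$)
$F + c = 948 + \left(\frac{3}{32} + \frac{5 i}{56}\right) = \frac{30339}{32} + \frac{5 i}{56}$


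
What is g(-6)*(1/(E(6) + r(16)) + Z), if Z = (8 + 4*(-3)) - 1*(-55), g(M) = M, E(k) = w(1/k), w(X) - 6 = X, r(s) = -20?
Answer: -25362/83 ≈ -305.57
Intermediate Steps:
w(X) = 6 + X
E(k) = 6 + 1/k
Z = 51 (Z = (8 - 12) + 55 = -4 + 55 = 51)
g(-6)*(1/(E(6) + r(16)) + Z) = -6*(1/((6 + 1/6) - 20) + 51) = -6*(1/(37/6 - 20) + 51) = -6*(1/(-83/6) + 51) = -6*(-6/83 + 51) = -6*4227/83 = -25362/83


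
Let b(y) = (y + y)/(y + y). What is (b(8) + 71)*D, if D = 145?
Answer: 10440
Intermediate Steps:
b(y) = 1 (b(y) = (2*y)/((2*y)) = (2*y)*(1/(2*y)) = 1)
(b(8) + 71)*D = (1 + 71)*145 = 72*145 = 10440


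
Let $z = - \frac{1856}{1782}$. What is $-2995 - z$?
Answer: $- \frac{2667617}{891} \approx -2994.0$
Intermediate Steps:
$z = - \frac{928}{891}$ ($z = - \frac{1856}{1782} = \left(-1\right) \frac{928}{891} = - \frac{928}{891} \approx -1.0415$)
$-2995 - z = -2995 - - \frac{928}{891} = -2995 + \frac{928}{891} = - \frac{2667617}{891}$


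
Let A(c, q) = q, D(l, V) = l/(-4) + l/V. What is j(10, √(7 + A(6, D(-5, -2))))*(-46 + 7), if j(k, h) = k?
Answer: -390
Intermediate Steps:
D(l, V) = -l/4 + l/V (D(l, V) = l*(-¼) + l/V = -l/4 + l/V)
j(10, √(7 + A(6, D(-5, -2))))*(-46 + 7) = 10*(-46 + 7) = 10*(-39) = -390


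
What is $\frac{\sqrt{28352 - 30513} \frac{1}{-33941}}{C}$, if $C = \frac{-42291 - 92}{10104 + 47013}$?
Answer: $\frac{57117 i \sqrt{2161}}{1438521403} \approx 0.0018458 i$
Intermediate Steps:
$C = - \frac{42383}{57117} \approx -0.74204$
$\frac{\sqrt{28352 - 30513} \frac{1}{-33941}}{C} = \frac{\sqrt{28352 - 30513} \frac{1}{-33941}}{- \frac{42383}{57117}} = \sqrt{-2161} \left(- \frac{1}{33941}\right) \left(- \frac{57117}{42383}\right) = i \sqrt{2161} \left(- \frac{1}{33941}\right) \left(- \frac{57117}{42383}\right) = - \frac{i \sqrt{2161}}{33941} \left(- \frac{57117}{42383}\right) = \frac{57117 i \sqrt{2161}}{1438521403}$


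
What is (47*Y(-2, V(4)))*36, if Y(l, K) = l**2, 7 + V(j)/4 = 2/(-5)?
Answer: 6768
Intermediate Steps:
V(j) = -148/5 (V(j) = -28 + 4*(2/(-5)) = -28 + 4*(2*(-1/5)) = -28 + 4*(-2/5) = -28 - 8/5 = -148/5)
(47*Y(-2, V(4)))*36 = (47*(-2)**2)*36 = (47*4)*36 = 188*36 = 6768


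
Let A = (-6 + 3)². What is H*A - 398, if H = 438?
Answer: 3544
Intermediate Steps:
A = 9 (A = (-3)² = 9)
H*A - 398 = 438*9 - 398 = 3942 - 398 = 3544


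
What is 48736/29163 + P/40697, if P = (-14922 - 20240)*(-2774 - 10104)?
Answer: 13207463299460/1186846611 ≈ 11128.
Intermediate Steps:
P = 452816236 (P = -35162*(-12878) = 452816236)
48736/29163 + P/40697 = 48736/29163 + 452816236/40697 = 13207463299460/1186846611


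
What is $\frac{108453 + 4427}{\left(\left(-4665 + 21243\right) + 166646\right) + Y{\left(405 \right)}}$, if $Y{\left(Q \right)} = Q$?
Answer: $\frac{112880}{183629} \approx 0.61472$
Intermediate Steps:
$\frac{108453 + 4427}{\left(\left(-4665 + 21243\right) + 166646\right) + Y{\left(405 \right)}} = \frac{108453 + 4427}{\left(\left(-4665 + 21243\right) + 166646\right) + 405} = \frac{112880}{\left(16578 + 166646\right) + 405} = \frac{112880}{183224 + 405} = \frac{112880}{183629}$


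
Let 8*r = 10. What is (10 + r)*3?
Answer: 135/4 ≈ 33.750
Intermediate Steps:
r = 5/4 (r = (⅛)*10 = 5/4 ≈ 1.2500)
(10 + r)*3 = (10 + 5/4)*3 = (45/4)*3 = 135/4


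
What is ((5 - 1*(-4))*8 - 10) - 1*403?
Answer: -341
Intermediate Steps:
((5 - 1*(-4))*8 - 10) - 1*403 = ((5 + 4)*8 - 10) - 403 = (9*8 - 10) - 403 = (72 - 10) - 403 = 62 - 403 = -341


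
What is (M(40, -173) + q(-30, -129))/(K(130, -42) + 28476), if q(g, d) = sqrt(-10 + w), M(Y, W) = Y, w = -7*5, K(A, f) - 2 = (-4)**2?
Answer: 20/14247 + I*sqrt(5)/9498 ≈ 0.0014038 + 0.00023543*I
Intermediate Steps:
K(A, f) = 18 (K(A, f) = 2 + (-4)**2 = 2 + 16 = 18)
w = -35
q(g, d) = 3*I*sqrt(5) (q(g, d) = sqrt(-10 - 35) = sqrt(-45) = 3*I*sqrt(5))
(M(40, -173) + q(-30, -129))/(K(130, -42) + 28476) = (40 + 3*I*sqrt(5))/(18 + 28476) = (40 + 3*I*sqrt(5))/28494 = (40 + 3*I*sqrt(5))*(1/28494) = 20/14247 + I*sqrt(5)/9498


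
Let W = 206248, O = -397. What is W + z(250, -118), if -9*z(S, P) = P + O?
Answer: 1856747/9 ≈ 2.0631e+5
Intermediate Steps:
z(S, P) = 397/9 - P/9 (z(S, P) = -(P - 397)/9 = -(-397 + P)/9 = 397/9 - P/9)
W + z(250, -118) = 206248 + (397/9 - 1/9*(-118)) = 206248 + (397/9 + 118/9) = 206248 + 515/9 = 1856747/9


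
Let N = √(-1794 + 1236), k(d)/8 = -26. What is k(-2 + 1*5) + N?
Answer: -208 + 3*I*√62 ≈ -208.0 + 23.622*I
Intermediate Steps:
k(d) = -208 (k(d) = 8*(-26) = -208)
N = 3*I*√62 (N = √(-558) = 3*I*√62 ≈ 23.622*I)
k(-2 + 1*5) + N = -208 + 3*I*√62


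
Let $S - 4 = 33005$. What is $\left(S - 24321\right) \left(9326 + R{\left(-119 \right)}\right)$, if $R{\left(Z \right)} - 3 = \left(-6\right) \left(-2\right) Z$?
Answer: $68643888$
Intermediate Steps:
$S = 33009$ ($S = 4 + 33005 = 33009$)
$R{\left(Z \right)} = 3 + 12 Z$ ($R{\left(Z \right)} = 3 + \left(-6\right) \left(-2\right) Z = 3 + 12 Z$)
$\left(S - 24321\right) \left(9326 + R{\left(-119 \right)}\right) = \left(33009 - 24321\right) \left(9326 + \left(3 + 12 \left(-119\right)\right)\right) = 8688 \left(9326 + \left(3 - 1428\right)\right) = 8688 \left(9326 - 1425\right) = 8688 \cdot 7901 = 68643888$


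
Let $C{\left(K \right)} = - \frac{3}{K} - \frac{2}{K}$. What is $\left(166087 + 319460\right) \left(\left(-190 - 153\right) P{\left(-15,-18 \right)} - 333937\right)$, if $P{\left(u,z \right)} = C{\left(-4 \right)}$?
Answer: $- \frac{649401147261}{4} \approx -1.6235 \cdot 10^{11}$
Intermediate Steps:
$C{\left(K \right)} = - \frac{5}{K}$
$P{\left(u,z \right)} = \frac{5}{4}$ ($P{\left(u,z \right)} = - \frac{5}{-4} = \left(-5\right) \left(- \frac{1}{4}\right) = \frac{5}{4}$)
$\left(166087 + 319460\right) \left(\left(-190 - 153\right) P{\left(-15,-18 \right)} - 333937\right) = \left(166087 + 319460\right) \left(\left(-190 - 153\right) \frac{5}{4} - 333937\right) = 485547 \left(\left(-190 - 153\right) \frac{5}{4} - 333937\right) = 485547 \left(\left(-343\right) \frac{5}{4} - 333937\right) = 485547 \left(- \frac{1715}{4} - 333937\right) = 485547 \left(- \frac{1337463}{4}\right) = - \frac{649401147261}{4}$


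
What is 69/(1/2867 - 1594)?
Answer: -197823/4569997 ≈ -0.043287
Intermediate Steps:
69/(1/2867 - 1594) = 69/(-4569997/2867) = -2867/4569997*69 = -197823/4569997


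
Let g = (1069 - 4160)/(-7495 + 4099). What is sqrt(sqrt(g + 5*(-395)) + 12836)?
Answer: sqrt(37008806544 + 1698*I*sqrt(5691703641))/1698 ≈ 113.3 + 0.19608*I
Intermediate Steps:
g = 3091/3396 (g = -3091/(-3396) = -3091*(-1/3396) = 3091/3396 ≈ 0.91019)
sqrt(sqrt(g + 5*(-395)) + 12836) = sqrt(sqrt(3091/3396 + 5*(-395)) + 12836) = sqrt(sqrt(3091/3396 - 1975) + 12836) = sqrt(sqrt(-6704009/3396) + 12836) = sqrt(I*sqrt(5691703641)/1698 + 12836) = sqrt(12836 + I*sqrt(5691703641)/1698)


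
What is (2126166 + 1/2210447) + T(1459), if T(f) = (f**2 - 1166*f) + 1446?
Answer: 5647910919254/2210447 ≈ 2.5551e+6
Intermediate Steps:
T(f) = 1446 + f**2 - 1166*f
(2126166 + 1/2210447) + T(1459) = (2126166 + 1/2210447) + (1446 + 1459**2 - 1166*1459) = (2126166 + 1/2210447) + (1446 + 2128681 - 1701194) = 4699777256203/2210447 + 428933 = 5647910919254/2210447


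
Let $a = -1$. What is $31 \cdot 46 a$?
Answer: $-1426$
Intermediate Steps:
$31 \cdot 46 a = 31 \cdot 46 \left(-1\right) = 1426 \left(-1\right) = -1426$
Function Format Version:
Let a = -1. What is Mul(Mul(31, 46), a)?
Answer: -1426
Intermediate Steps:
Mul(Mul(31, 46), a) = Mul(Mul(31, 46), -1) = Mul(1426, -1) = -1426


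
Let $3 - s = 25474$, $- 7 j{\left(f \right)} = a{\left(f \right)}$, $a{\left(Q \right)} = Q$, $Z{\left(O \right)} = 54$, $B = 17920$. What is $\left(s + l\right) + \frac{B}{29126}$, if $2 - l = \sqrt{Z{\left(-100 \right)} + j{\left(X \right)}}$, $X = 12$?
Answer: $- \frac{370896087}{14563} - \frac{\sqrt{2562}}{7} \approx -25476.0$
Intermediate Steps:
$j{\left(f \right)} = - \frac{f}{7}$
$l = 2 - \frac{\sqrt{2562}}{7}$ ($l = 2 - \sqrt{54 - \frac{12}{7}} = 2 - \sqrt{\frac{366}{7}} = 2 - \frac{\sqrt{2562}}{7} \approx -5.2309$)
$s = -25471$ ($s = 3 - 25474 = -25471$)
$\left(s + l\right) + \frac{B}{29126} = \left(-25471 + \left(2 - \frac{\sqrt{2562}}{7}\right)\right) + \frac{17920}{29126} = \left(-25469 - \frac{\sqrt{2562}}{7}\right) + 17920 \cdot \frac{1}{29126} = \left(-25469 - \frac{\sqrt{2562}}{7}\right) + \frac{8960}{14563} = - \frac{370896087}{14563} - \frac{\sqrt{2562}}{7}$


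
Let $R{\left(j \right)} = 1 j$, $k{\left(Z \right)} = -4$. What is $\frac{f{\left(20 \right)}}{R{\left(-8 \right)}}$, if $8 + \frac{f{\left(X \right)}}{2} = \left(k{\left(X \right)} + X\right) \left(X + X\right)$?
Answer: $-158$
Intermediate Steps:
$R{\left(j \right)} = j$
$f{\left(X \right)} = -16 + 4 X \left(-4 + X\right)$ ($f{\left(X \right)} = -16 + 2 \left(-4 + X\right) \left(X + X\right) = -16 + 2 \left(-4 + X\right) 2 X = -16 + 2 \cdot 2 X \left(-4 + X\right) = -16 + 4 X \left(-4 + X\right)$)
$\frac{f{\left(20 \right)}}{R{\left(-8 \right)}} = \frac{-16 - 320 + 4 \cdot 20^{2}}{-8} = \left(-16 - 320 + 4 \cdot 400\right) \left(- \frac{1}{8}\right) = \left(-16 - 320 + 1600\right) \left(- \frac{1}{8}\right) = 1264 \left(- \frac{1}{8}\right) = -158$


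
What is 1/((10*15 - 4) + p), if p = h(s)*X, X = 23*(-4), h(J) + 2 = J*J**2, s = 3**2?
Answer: -1/66738 ≈ -1.4984e-5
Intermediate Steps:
s = 9
h(J) = -2 + J**3 (h(J) = -2 + J*J**2 = -2 + J**3)
X = -92
p = -66884 (p = (-2 + 9**3)*(-92) = (-2 + 729)*(-92) = 727*(-92) = -66884)
1/((10*15 - 4) + p) = 1/((10*15 - 4) - 66884) = 1/((150 - 4) - 66884) = 1/(146 - 66884) = 1/(-66738) = -1/66738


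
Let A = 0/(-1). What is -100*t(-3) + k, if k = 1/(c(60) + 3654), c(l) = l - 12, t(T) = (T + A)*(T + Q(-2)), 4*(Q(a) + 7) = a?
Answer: -11661299/3702 ≈ -3150.0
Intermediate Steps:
A = 0 (A = 0*(-1) = 0)
Q(a) = -7 + a/4
t(T) = T*(-15/2 + T) (t(T) = (T + 0)*(T + (-7 + (¼)*(-2))) = T*(T + (-7 - ½)) = T*(T - 15/2) = T*(-15/2 + T))
c(l) = -12 + l
k = 1/3702 (k = 1/((-12 + 60) + 3654) = 1/(48 + 3654) = 1/3702 ≈ 0.00027012)
-100*t(-3) + k = -50*(-3)*(-15 + 2*(-3)) + 1/3702 = -50*(-3)*(-15 - 6) + 1/3702 = -50*(-3)*(-21) + 1/3702 = -100*63/2 + 1/3702 = -3150 + 1/3702 = -11661299/3702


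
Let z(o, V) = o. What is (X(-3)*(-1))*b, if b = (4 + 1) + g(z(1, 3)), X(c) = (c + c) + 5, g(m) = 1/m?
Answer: 6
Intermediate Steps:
g(m) = 1/m
X(c) = 5 + 2*c (X(c) = 2*c + 5 = 5 + 2*c)
b = 6 (b = (4 + 1) + 1/1 = 5 + 1 = 6)
(X(-3)*(-1))*b = ((5 + 2*(-3))*(-1))*6 = ((5 - 6)*(-1))*6 = -1*(-1)*6 = 1*6 = 6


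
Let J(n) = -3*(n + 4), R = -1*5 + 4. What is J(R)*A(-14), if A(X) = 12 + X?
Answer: 18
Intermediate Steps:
R = -1 (R = -5 + 4 = -1)
J(n) = -12 - 3*n (J(n) = -3*(4 + n) = -12 - 3*n)
J(R)*A(-14) = (-12 - 3*(-1))*(12 - 14) = (-12 + 3)*(-2) = -9*(-2) = 18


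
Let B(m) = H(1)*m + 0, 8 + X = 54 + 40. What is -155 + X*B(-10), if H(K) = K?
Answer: -1015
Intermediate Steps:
X = 86 (X = -8 + (54 + 40) = -8 + 94 = 86)
B(m) = m (B(m) = 1*m + 0 = m + 0 = m)
-155 + X*B(-10) = -155 + 86*(-10) = -155 - 860 = -1015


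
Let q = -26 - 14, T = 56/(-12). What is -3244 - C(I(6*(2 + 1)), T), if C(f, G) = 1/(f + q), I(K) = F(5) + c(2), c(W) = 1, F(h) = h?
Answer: -110295/34 ≈ -3244.0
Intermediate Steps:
T = -14/3 (T = 56*(-1/12) = -14/3 ≈ -4.6667)
q = -40
I(K) = 6 (I(K) = 5 + 1 = 6)
C(f, G) = 1/(-40 + f) (C(f, G) = 1/(f - 40) = 1/(-40 + f))
-3244 - C(I(6*(2 + 1)), T) = -3244 - 1/(-40 + 6) = -3244 - 1/(-34) = -3244 - 1*(-1/34) = -3244 + 1/34 = -110295/34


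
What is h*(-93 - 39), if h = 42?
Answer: -5544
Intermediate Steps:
h*(-93 - 39) = 42*(-93 - 39) = 42*(-132) = -5544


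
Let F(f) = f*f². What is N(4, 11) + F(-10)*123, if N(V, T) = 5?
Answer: -122995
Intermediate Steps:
F(f) = f³
N(4, 11) + F(-10)*123 = 5 + (-10)³*123 = 5 - 1000*123 = 5 - 123000 = -122995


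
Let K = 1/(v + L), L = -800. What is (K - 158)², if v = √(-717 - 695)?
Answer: (79885432*√353 + 15941963633*I)/(4*(800*√353 + 159647*I)) ≈ 24964.0 + 0.018513*I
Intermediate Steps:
v = 2*I*√353 (v = √(-1412) = 2*I*√353 ≈ 37.577*I)
K = 1/(-800 + 2*I*√353) (K = 1/(2*I*√353 - 800) = 1/(-800 + 2*I*√353) ≈ -0.0012472 - 5.8584e-5*I)
(K - 158)² = ((-200/160353 - I*√353/320706) - 158)² = (-25335974/160353 - I*√353/320706)²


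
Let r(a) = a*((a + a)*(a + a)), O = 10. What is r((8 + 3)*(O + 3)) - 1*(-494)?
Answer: 11697322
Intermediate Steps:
r(a) = 4*a³ (r(a) = a*((2*a)*(2*a)) = a*(4*a²) = 4*a³)
r((8 + 3)*(O + 3)) - 1*(-494) = 4*((8 + 3)*(10 + 3))³ - 1*(-494) = 4*(11*13)³ + 494 = 4*143³ + 494 = 4*2924207 + 494 = 11696828 + 494 = 11697322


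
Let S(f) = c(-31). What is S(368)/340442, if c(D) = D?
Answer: -1/10982 ≈ -9.1058e-5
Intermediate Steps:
S(f) = -31
S(368)/340442 = -31/340442 = -31*1/340442 = -1/10982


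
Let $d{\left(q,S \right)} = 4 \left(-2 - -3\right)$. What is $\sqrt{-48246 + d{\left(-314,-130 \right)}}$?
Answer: $i \sqrt{48242} \approx 219.64 i$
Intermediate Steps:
$d{\left(q,S \right)} = 4$ ($d{\left(q,S \right)} = 4 \left(-2 + 3\right) = 4 \cdot 1 = 4$)
$\sqrt{-48246 + d{\left(-314,-130 \right)}} = \sqrt{-48246 + 4} = \sqrt{-48242} = i \sqrt{48242}$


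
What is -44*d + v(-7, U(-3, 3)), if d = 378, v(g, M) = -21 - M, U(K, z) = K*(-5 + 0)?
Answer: -16668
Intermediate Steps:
U(K, z) = -5*K (U(K, z) = K*(-5) = -5*K)
-44*d + v(-7, U(-3, 3)) = -44*378 + (-21 - (-5)*(-3)) = -16632 + (-21 - 1*15) = -16632 + (-21 - 15) = -16632 - 36 = -16668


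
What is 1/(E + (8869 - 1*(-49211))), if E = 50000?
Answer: 1/108080 ≈ 9.2524e-6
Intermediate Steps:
1/(E + (8869 - 1*(-49211))) = 1/(50000 + (8869 - 1*(-49211))) = 1/(50000 + (8869 + 49211)) = 1/(50000 + 58080) = 1/108080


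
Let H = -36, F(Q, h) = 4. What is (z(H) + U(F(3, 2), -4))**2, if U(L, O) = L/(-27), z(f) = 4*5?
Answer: 287296/729 ≈ 394.10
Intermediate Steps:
z(f) = 20
U(L, O) = -L/27 (U(L, O) = L*(-1/27) = -L/27)
(z(H) + U(F(3, 2), -4))**2 = (20 - 1/27*4)**2 = (20 - 4/27)**2 = (536/27)**2 = 287296/729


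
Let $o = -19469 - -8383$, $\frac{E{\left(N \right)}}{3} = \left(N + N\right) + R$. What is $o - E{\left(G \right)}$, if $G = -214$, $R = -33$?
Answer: $-9703$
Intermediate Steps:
$E{\left(N \right)} = -99 + 6 N$ ($E{\left(N \right)} = 3 \left(\left(N + N\right) - 33\right) = 3 \left(2 N - 33\right) = 3 \left(-33 + 2 N\right) = -99 + 6 N$)
$o = -11086$ ($o = -19469 + 8383 = -11086$)
$o - E{\left(G \right)} = -11086 - \left(-99 + 6 \left(-214\right)\right) = -11086 - \left(-99 - 1284\right) = -11086 - -1383 = -11086 + 1383 = -9703$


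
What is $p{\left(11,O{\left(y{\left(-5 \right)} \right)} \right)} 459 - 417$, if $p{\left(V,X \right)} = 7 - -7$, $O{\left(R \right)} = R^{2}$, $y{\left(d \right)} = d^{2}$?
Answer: $6009$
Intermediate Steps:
$p{\left(V,X \right)} = 14$ ($p{\left(V,X \right)} = 7 + 7 = 14$)
$p{\left(11,O{\left(y{\left(-5 \right)} \right)} \right)} 459 - 417 = 14 \cdot 459 - 417 = 6426 - 417 = 6009$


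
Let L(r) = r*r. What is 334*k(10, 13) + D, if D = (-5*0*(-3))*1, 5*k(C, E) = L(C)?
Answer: 6680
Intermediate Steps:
L(r) = r²
k(C, E) = C²/5
D = 0 (D = (0*(-3))*1 = 0*1 = 0)
334*k(10, 13) + D = 334*((⅕)*10²) + 0 = 334*((⅕)*100) + 0 = 334*20 + 0 = 6680 + 0 = 6680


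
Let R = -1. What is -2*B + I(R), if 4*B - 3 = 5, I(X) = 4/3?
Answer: -8/3 ≈ -2.6667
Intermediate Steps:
I(X) = 4/3 (I(X) = 4*(⅓) = 4/3)
B = 2 (B = ¾ + (¼)*5 = ¾ + 5/4 = 2)
-2*B + I(R) = -2*2 + 4/3 = -4 + 4/3 = -8/3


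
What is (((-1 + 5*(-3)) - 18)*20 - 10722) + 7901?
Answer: -3501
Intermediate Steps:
(((-1 + 5*(-3)) - 18)*20 - 10722) + 7901 = (((-1 - 15) - 18)*20 - 10722) + 7901 = ((-16 - 18)*20 - 10722) + 7901 = (-34*20 - 10722) + 7901 = (-680 - 10722) + 7901 = -11402 + 7901 = -3501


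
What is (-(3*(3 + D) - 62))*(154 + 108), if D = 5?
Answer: 9956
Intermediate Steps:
(-(3*(3 + D) - 62))*(154 + 108) = (-(3*(3 + 5) - 62))*(154 + 108) = -(3*8 - 62)*262 = -(24 - 62)*262 = -1*(-38)*262 = 38*262 = 9956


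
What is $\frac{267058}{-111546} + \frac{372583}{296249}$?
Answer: $- \frac{18777761062}{16522695477} \approx -1.1365$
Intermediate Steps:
$\frac{267058}{-111546} + \frac{372583}{296249} = 267058 \left(- \frac{1}{111546}\right) + 372583 \cdot \frac{1}{296249} = - \frac{133529}{55773} + \frac{372583}{296249} = - \frac{18777761062}{16522695477}$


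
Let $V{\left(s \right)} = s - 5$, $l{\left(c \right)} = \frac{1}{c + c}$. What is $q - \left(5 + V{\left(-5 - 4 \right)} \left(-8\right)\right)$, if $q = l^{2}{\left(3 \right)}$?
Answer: $- \frac{4211}{36} \approx -116.97$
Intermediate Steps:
$l{\left(c \right)} = \frac{1}{2 c}$
$q = \frac{1}{36}$ ($q = \left(\frac{1}{2 \cdot 3}\right)^{2} = \left(\frac{1}{2} \cdot \frac{1}{3}\right)^{2} = \left(\frac{1}{6}\right)^{2} = \frac{1}{36} \approx 0.027778$)
$V{\left(s \right)} = -5 + s$
$q - \left(5 + V{\left(-5 - 4 \right)} \left(-8\right)\right) = \frac{1}{36} - \left(5 + \left(-5 - 9\right) \left(-8\right)\right) = \frac{1}{36} - \left(5 - -112\right) = \frac{1}{36} - \left(5 + 112\right) = \frac{1}{36} - 117 = - \frac{4211}{36}$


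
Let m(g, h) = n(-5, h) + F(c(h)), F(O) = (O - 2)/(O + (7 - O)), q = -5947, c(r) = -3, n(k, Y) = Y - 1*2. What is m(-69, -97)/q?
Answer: 698/41629 ≈ 0.016767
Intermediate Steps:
n(k, Y) = -2 + Y (n(k, Y) = Y - 2 = -2 + Y)
F(O) = -2/7 + O/7 (F(O) = (-2 + O)/7 = (-2 + O)*(1/7) = -2/7 + O/7)
m(g, h) = -19/7 + h (m(g, h) = (-2 + h) + (-2/7 + (1/7)*(-3)) = (-2 + h) + (-2/7 - 3/7) = (-2 + h) - 5/7 = -19/7 + h)
m(-69, -97)/q = (-19/7 - 97)/(-5947) = -698/7*(-1/5947) = 698/41629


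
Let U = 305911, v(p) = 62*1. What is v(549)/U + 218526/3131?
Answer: 66849701308/957807341 ≈ 69.795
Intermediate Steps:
v(p) = 62
v(549)/U + 218526/3131 = 62/305911 + 218526/3131 = 66849701308/957807341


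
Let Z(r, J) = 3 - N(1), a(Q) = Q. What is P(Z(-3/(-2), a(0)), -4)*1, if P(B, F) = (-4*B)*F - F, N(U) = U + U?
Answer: 20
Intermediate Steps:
N(U) = 2*U
Z(r, J) = 1 (Z(r, J) = 3 - 2 = 1)
P(B, F) = -F - 4*B*F (P(B, F) = -4*B*F - F = -F - 4*B*F)
P(Z(-3/(-2), a(0)), -4)*1 = -1*(-4)*(1 + 4*1)*1 = -1*(-4)*(1 + 4)*1 = -1*(-4)*5*1 = 20*1 = 20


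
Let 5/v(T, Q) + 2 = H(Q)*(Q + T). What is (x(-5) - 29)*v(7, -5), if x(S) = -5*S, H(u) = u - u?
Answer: 10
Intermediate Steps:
H(u) = 0
v(T, Q) = -5/2 (v(T, Q) = 5/(-2 + 0*(Q + T)) = 5/(-2 + 0) = 5/(-2) = 5*(-½) = -5/2)
(x(-5) - 29)*v(7, -5) = (-5*(-5) - 29)*(-5/2) = (25 - 29)*(-5/2) = -4*(-5/2) = 10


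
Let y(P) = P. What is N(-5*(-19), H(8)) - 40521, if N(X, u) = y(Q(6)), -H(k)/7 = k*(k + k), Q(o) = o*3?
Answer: -40503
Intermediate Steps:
Q(o) = 3*o
H(k) = -14*k**2 (H(k) = -7*k*(k + k) = -7*k*2*k = -14*k**2)
N(X, u) = 18 (N(X, u) = 3*6 = 18)
N(-5*(-19), H(8)) - 40521 = 18 - 40521 = -40503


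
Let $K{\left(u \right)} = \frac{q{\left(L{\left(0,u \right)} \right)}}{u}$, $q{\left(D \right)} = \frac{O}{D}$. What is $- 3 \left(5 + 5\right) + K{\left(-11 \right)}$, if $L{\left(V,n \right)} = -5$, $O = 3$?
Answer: $- \frac{1647}{55} \approx -29.945$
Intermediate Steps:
$q{\left(D \right)} = \frac{3}{D}$
$K{\left(u \right)} = - \frac{3}{5 u}$ ($K{\left(u \right)} = \frac{3 \frac{1}{-5}}{u} = \frac{3 \left(- \frac{1}{5}\right)}{u} = - \frac{3}{5 u}$)
$- 3 \left(5 + 5\right) + K{\left(-11 \right)} = - 3 \left(5 + 5\right) - \frac{3}{5 \left(-11\right)} = \left(-3\right) 10 - - \frac{3}{55} = -30 + \frac{3}{55} = - \frac{1647}{55}$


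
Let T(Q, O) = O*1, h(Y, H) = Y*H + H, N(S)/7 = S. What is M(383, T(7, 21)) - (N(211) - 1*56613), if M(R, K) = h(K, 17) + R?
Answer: 55893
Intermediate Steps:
N(S) = 7*S
h(Y, H) = H + H*Y (h(Y, H) = H*Y + H = H + H*Y)
T(Q, O) = O
M(R, K) = 17 + R + 17*K (M(R, K) = 17*(1 + K) + R = (17 + 17*K) + R = 17 + R + 17*K)
M(383, T(7, 21)) - (N(211) - 1*56613) = (17 + 383 + 17*21) - (7*211 - 1*56613) = (17 + 383 + 357) - (1477 - 56613) = 757 - 1*(-55136) = 757 + 55136 = 55893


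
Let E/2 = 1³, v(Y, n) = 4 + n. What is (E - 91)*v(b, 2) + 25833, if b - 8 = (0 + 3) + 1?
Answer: 25299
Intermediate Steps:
b = 12 (b = 8 + ((0 + 3) + 1) = 8 + (3 + 1) = 8 + 4 = 12)
E = 2 (E = 2*1³ = 2*1 = 2)
(E - 91)*v(b, 2) + 25833 = (2 - 91)*(4 + 2) + 25833 = -89*6 + 25833 = -534 + 25833 = 25299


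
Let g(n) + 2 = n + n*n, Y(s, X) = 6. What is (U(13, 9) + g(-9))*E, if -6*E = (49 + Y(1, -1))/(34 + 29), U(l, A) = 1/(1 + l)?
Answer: -5995/588 ≈ -10.196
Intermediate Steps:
g(n) = -2 + n + n² (g(n) = -2 + (n + n*n) = -2 + (n + n²) = -2 + n + n²)
E = -55/378 (E = -(49 + 6)/(6*(34 + 29)) = -55/(6*63) = -⅙*55/63 = -55/378 ≈ -0.14550)
(U(13, 9) + g(-9))*E = (1/(1 + 13) + (-2 - 9 + (-9)²))*(-55/378) = (1/14 + (-2 - 9 + 81))*(-55/378) = (1/14 + 70)*(-55/378) = (981/14)*(-55/378) = -5995/588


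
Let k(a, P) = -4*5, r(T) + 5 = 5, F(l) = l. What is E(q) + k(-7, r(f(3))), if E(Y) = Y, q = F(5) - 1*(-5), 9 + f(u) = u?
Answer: -10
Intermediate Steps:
f(u) = -9 + u
r(T) = 0 (r(T) = -5 + 5 = 0)
k(a, P) = -20
q = 10 (q = 5 - 1*(-5) = 5 + 5 = 10)
E(q) + k(-7, r(f(3))) = 10 - 20 = -10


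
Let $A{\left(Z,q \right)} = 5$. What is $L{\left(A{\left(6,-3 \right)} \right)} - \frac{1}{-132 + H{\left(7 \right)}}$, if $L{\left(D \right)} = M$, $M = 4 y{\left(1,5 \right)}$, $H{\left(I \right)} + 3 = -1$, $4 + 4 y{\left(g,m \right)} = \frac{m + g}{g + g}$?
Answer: $- \frac{135}{136} \approx -0.99265$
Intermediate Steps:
$y{\left(g,m \right)} = -1 + \frac{g + m}{8 g}$ ($y{\left(g,m \right)} = -1 + \frac{\left(m + g\right) \frac{1}{g + g}}{4} = -1 + \frac{\left(g + m\right) \frac{1}{2 g}}{4} = -1 + \frac{\frac{1}{2} \frac{1}{g} \left(g + m\right)}{4} = -1 + \frac{g + m}{8 g}$)
$H{\left(I \right)} = -4$ ($H{\left(I \right)} = -3 - 1 = -4$)
$M = -1$ ($M = 4 \frac{5 - 7}{8 \cdot 1} = 4 \cdot \frac{1}{8} \cdot 1 \left(5 - 7\right) = 4 \cdot \frac{1}{8} \cdot 1 \left(-2\right) = 4 \left(- \frac{1}{4}\right) = -1$)
$L{\left(D \right)} = -1$
$L{\left(A{\left(6,-3 \right)} \right)} - \frac{1}{-132 + H{\left(7 \right)}} = -1 - \frac{1}{-132 - 4} = -1 - \frac{1}{-136} = -1 - - \frac{1}{136} = -1 + \frac{1}{136} = - \frac{135}{136}$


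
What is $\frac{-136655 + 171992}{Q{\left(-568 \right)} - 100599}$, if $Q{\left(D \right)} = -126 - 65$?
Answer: $- \frac{35337}{100790} \approx -0.3506$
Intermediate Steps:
$Q{\left(D \right)} = -191$ ($Q{\left(D \right)} = -126 - 65 = -191$)
$\frac{-136655 + 171992}{Q{\left(-568 \right)} - 100599} = \frac{-136655 + 171992}{-191 - 100599} = \frac{35337}{-100790} = 35337 \left(- \frac{1}{100790}\right) = - \frac{35337}{100790}$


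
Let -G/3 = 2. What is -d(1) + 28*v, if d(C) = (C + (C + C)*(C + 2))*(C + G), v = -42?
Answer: -1141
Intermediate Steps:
G = -6 (G = -3*2 = -6)
d(C) = (-6 + C)*(C + 2*C*(2 + C)) (d(C) = (C + (C + C)*(C + 2))*(C - 6) = (C + (2*C)*(2 + C))*(-6 + C) = (C + 2*C*(2 + C))*(-6 + C) = (-6 + C)*(C + 2*C*(2 + C)))
-d(1) + 28*v = -(-30 - 7*1 + 2*1²) + 28*(-42) = -(-30 - 7 + 2*1) - 1176 = -(-30 - 7 + 2) - 1176 = -(-35) - 1176 = -1*(-35) - 1176 = 35 - 1176 = -1141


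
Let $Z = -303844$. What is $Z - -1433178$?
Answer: $1129334$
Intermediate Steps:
$Z - -1433178 = -303844 - -1433178 = -303844 + 1433178 = 1129334$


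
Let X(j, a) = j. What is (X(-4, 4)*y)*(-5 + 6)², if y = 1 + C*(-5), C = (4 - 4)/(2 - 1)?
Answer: -4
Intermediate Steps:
C = 0 (C = 0/1 = 0*1 = 0)
y = 1 (y = 1 + 0*(-5) = 1 + 0 = 1)
(X(-4, 4)*y)*(-5 + 6)² = (-4*1)*(-5 + 6)² = -4*1² = -4*1 = -4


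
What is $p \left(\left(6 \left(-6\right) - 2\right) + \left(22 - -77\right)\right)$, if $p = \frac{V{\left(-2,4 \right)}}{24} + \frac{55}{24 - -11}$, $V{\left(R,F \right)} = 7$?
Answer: $\frac{19093}{168} \approx 113.65$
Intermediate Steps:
$p = \frac{313}{168}$ ($p = \frac{7}{24} + \frac{55}{24 - -11} = 7 \cdot \frac{1}{24} + \frac{55}{24 + 11} = \frac{7}{24} + \frac{55}{35} = \frac{7}{24} + 55 \cdot \frac{1}{35} = \frac{7}{24} + \frac{11}{7} = \frac{313}{168} \approx 1.8631$)
$p \left(\left(6 \left(-6\right) - 2\right) + \left(22 - -77\right)\right) = \frac{313 \left(\left(6 \left(-6\right) - 2\right) + \left(22 - -77\right)\right)}{168} = \frac{313 \left(\left(-36 - 2\right) + \left(22 + 77\right)\right)}{168} = \frac{313 \left(-38 + 99\right)}{168} = \frac{313}{168} \cdot 61 = \frac{19093}{168}$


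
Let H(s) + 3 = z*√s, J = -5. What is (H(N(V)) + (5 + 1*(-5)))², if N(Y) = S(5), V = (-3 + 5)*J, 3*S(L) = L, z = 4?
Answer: 107/3 - 8*√15 ≈ 4.6828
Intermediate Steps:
S(L) = L/3
V = -10 (V = (-3 + 5)*(-5) = 2*(-5) = -10)
N(Y) = 5/3 (N(Y) = (⅓)*5 = 5/3)
H(s) = -3 + 4*√s
(H(N(V)) + (5 + 1*(-5)))² = ((-3 + 4*√(5/3)) + (5 + 1*(-5)))² = ((-3 + 4*(√15/3)) + (5 - 5))² = ((-3 + 4*√15/3) + 0)² = (-3 + 4*√15/3)²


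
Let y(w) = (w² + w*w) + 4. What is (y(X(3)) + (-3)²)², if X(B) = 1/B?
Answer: 14161/81 ≈ 174.83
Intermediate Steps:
X(B) = 1/B
y(w) = 4 + 2*w² (y(w) = (w² + w²) + 4 = 2*w² + 4 = 4 + 2*w²)
(y(X(3)) + (-3)²)² = ((4 + 2*(1/3)²) + (-3)²)² = ((4 + 2*(⅓)²) + 9)² = ((4 + 2*(⅑)) + 9)² = ((4 + 2/9) + 9)² = (38/9 + 9)² = (119/9)² = 14161/81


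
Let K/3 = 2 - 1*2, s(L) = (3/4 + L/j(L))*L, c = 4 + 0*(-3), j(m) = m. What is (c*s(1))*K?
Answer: 0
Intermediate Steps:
c = 4 (c = 4 + 0 = 4)
s(L) = 7*L/4 (s(L) = (3/4 + L/L)*L = (3*(1/4) + 1)*L = (3/4 + 1)*L = 7*L/4)
K = 0 (K = 3*(2 - 1*2) = 3*(2 - 2) = 3*0 = 0)
(c*s(1))*K = (4*((7/4)*1))*0 = (4*(7/4))*0 = 7*0 = 0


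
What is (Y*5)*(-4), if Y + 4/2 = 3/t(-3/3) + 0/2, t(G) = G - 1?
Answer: 70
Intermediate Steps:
t(G) = -1 + G
Y = -7/2 (Y = -2 + (3/(-1 - 3/3) + 0/2) = -2 + (3/(-1 - 3*⅓) + 0*(½)) = -2 + (3/(-1 - 1) + 0) = -2 + (3/(-2) + 0) = -2 + (3*(-½) + 0) = -2 + (-3/2 + 0) = -2 - 3/2 = -7/2 ≈ -3.5000)
(Y*5)*(-4) = -7/2*5*(-4) = -35/2*(-4) = 70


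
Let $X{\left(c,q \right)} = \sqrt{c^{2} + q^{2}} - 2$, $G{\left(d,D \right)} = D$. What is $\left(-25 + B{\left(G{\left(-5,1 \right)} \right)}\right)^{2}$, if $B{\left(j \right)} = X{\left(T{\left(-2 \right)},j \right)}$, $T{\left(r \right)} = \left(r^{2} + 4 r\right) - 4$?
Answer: $\left(27 - \sqrt{65}\right)^{2} \approx 358.64$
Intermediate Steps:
$T{\left(r \right)} = -4 + r^{2} + 4 r$
$X{\left(c,q \right)} = -2 + \sqrt{c^{2} + q^{2}}$ ($X{\left(c,q \right)} = \sqrt{c^{2} + q^{2}} - 2 = -2 + \sqrt{c^{2} + q^{2}}$)
$B{\left(j \right)} = -2 + \sqrt{64 + j^{2}}$ ($B{\left(j \right)} = -2 + \sqrt{\left(-4 + \left(-2\right)^{2} + 4 \left(-2\right)\right)^{2} + j^{2}} = -2 + \sqrt{\left(-4 + 4 - 8\right)^{2} + j^{2}} = -2 + \sqrt{\left(-8\right)^{2} + j^{2}} = -2 + \sqrt{64 + j^{2}}$)
$\left(-25 + B{\left(G{\left(-5,1 \right)} \right)}\right)^{2} = \left(-25 - \left(2 - \sqrt{64 + 1^{2}}\right)\right)^{2} = \left(-25 - \left(2 - \sqrt{64 + 1}\right)\right)^{2} = \left(-25 - \left(2 - \sqrt{65}\right)\right)^{2} = \left(-27 + \sqrt{65}\right)^{2}$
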